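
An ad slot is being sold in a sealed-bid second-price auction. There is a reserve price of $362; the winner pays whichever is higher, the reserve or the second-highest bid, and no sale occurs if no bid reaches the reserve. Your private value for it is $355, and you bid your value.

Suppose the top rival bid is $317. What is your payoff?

Your bid $355 is the highest bid but falls below the reserve $362, so the item goes unsold. Payoff $0.

$0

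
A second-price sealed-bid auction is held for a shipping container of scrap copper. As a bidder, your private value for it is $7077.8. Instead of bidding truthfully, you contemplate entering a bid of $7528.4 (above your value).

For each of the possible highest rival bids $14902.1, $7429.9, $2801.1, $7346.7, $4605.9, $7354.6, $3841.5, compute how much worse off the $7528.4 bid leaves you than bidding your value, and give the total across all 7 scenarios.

$897.8

The deviation costs you only when the competing bid falls strictly between $7077.8 and $7528.4; elsewhere both bids give the same outcome.
$14902.1: outcomes coincide → loss $0.
$7429.9: truthful payoff $0, deviation payoff −$352.1 → loss $352.1.
$2801.1: outcomes coincide → loss $0.
$7346.7: truthful payoff $0, deviation payoff −$268.9 → loss $268.9.
$4605.9: outcomes coincide → loss $0.
$7354.6: truthful payoff $0, deviation payoff −$276.8 → loss $276.8.
$3841.5: outcomes coincide → loss $0.
Total loss = $352.1 + $268.9 + $276.8 = $897.8.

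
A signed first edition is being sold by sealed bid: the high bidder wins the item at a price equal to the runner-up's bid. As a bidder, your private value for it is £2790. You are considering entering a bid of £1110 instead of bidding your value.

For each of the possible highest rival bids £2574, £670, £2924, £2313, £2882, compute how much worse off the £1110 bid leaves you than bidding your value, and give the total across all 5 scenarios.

The deviation costs you only when the competing bid falls strictly between £1110 and £2790; elsewhere both bids give the same outcome.
£2574: truthful payoff £216, deviation payoff £0 → loss £216.
£670: outcomes coincide → loss £0.
£2924: outcomes coincide → loss £0.
£2313: truthful payoff £477, deviation payoff £0 → loss £477.
£2882: outcomes coincide → loss £0.
Total loss = £216 + £477 = £693.

£693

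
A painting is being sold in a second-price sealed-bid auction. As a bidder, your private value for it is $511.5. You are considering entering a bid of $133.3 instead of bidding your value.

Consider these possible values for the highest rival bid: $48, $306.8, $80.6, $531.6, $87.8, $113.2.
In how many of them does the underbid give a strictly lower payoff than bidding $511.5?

1

The deviation hurts exactly when the highest competing bid lies strictly between $133.3 and $511.5 — underbidding then forfeits a profitable win.
$48: below both → same outcome either way.
$306.8: inside the interval → strictly worse (loss $204.7).
$80.6: below both → same outcome either way.
$531.6: above both → same outcome either way.
$87.8: below both → same outcome either way.
$113.2: below both → same outcome either way.
Count: 1.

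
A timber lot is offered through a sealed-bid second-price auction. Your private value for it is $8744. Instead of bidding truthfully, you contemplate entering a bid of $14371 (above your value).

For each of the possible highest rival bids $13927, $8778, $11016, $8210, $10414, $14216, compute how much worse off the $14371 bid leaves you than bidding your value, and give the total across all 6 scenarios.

$14631

The deviation costs you only when the competing bid falls strictly between $8744 and $14371; elsewhere both bids give the same outcome.
$13927: truthful payoff $0, deviation payoff −$5183 → loss $5183.
$8778: truthful payoff $0, deviation payoff −$34 → loss $34.
$11016: truthful payoff $0, deviation payoff −$2272 → loss $2272.
$8210: outcomes coincide → loss $0.
$10414: truthful payoff $0, deviation payoff −$1670 → loss $1670.
$14216: truthful payoff $0, deviation payoff −$5472 → loss $5472.
Total loss = $5183 + $34 + $2272 + $1670 + $5472 = $14631.
In a second-price auction your bid sets only whether you win, not what you pay, so bidding your true value is weakly dominant.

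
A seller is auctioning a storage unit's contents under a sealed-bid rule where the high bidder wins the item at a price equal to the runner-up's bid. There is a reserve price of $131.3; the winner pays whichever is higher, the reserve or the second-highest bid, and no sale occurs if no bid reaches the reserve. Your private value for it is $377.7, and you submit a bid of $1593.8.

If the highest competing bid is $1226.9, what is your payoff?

−$849.2

Your bid $1593.8 is the highest and exceeds the reserve.
Price = max(second-highest bid, reserve) = max($1226.9, $131.3) = $1226.9.
Payoff = $377.7 − $1226.9 = −$849.2.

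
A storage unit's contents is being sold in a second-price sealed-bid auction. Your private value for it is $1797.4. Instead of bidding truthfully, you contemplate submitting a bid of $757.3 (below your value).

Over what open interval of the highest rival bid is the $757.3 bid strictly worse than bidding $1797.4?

If the competing bid is below $757.3, both bids win at the same price — no difference.
If it is above $1797.4, both bids lose — no difference.
If it lies strictly between $757.3 and $1797.4, bidding your value wins at a price below your value (positive payoff) while bidding $757.3 loses (payoff 0).
So the deviation strictly hurts on the open interval ($757.3, $1797.4).
Because the price is fixed by the runner-up's bid, deviating from your value can only change a good outcome into a bad one — never the reverse.

($757.3, $1797.4)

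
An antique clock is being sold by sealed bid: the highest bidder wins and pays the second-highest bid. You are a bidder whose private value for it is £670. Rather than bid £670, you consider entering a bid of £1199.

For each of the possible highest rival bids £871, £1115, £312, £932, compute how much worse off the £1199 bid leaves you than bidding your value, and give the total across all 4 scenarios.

The deviation costs you only when the competing bid falls strictly between £670 and £1199; elsewhere both bids give the same outcome.
£871: truthful payoff £0, deviation payoff −£201 → loss £201.
£1115: truthful payoff £0, deviation payoff −£445 → loss £445.
£312: outcomes coincide → loss £0.
£932: truthful payoff £0, deviation payoff −£262 → loss £262.
Total loss = £201 + £445 + £262 = £908.
Truthful bidding weakly dominates here: raising your bid can only win items priced above your value, and lowering it can only forfeit items priced below.

£908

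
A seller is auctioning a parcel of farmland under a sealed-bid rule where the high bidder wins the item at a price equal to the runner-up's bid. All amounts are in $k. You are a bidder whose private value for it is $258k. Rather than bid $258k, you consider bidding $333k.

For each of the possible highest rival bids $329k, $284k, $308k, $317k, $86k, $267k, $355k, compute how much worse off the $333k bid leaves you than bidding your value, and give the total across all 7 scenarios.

The deviation costs you only when the competing bid falls strictly between $258k and $333k; elsewhere both bids give the same outcome.
$329k: truthful payoff $0k, deviation payoff −$71k → loss $71k.
$284k: truthful payoff $0k, deviation payoff −$26k → loss $26k.
$308k: truthful payoff $0k, deviation payoff −$50k → loss $50k.
$317k: truthful payoff $0k, deviation payoff −$59k → loss $59k.
$86k: outcomes coincide → loss $0k.
$267k: truthful payoff $0k, deviation payoff −$9k → loss $9k.
$355k: outcomes coincide → loss $0k.
Total loss = $71k + $26k + $50k + $59k + $9k = $215k.
Because the price is fixed by the runner-up's bid, deviating from your value can only change a good outcome into a bad one — never the reverse.

$215k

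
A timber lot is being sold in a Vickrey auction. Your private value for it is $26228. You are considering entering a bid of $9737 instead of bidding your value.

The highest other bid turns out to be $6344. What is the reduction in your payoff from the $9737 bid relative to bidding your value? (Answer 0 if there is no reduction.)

Bidding your value $26228: you win (since $26228 > $6344) and pay $6344. Payoff $19884.
Bidding $9737: you win and pay $6344. Payoff $26228 − $6344 = $19884.
Difference = $19884 − $19884 = $0; both bids lead to the same outcome because the competing bid is below both your value and your alternative bid.
In a second-price auction your bid sets only whether you win, not what you pay, so bidding your true value is weakly dominant.

$0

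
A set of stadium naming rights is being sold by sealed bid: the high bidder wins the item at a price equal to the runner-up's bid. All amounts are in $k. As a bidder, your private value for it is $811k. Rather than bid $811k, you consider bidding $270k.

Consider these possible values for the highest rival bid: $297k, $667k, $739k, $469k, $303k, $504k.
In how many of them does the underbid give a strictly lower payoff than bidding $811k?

The deviation hurts exactly when the highest competing bid lies strictly between $270k and $811k — underbidding then forfeits a profitable win.
$297k: inside the interval → strictly worse (loss $514k).
$667k: inside the interval → strictly worse (loss $144k).
$739k: inside the interval → strictly worse (loss $72k).
$469k: inside the interval → strictly worse (loss $342k).
$303k: inside the interval → strictly worse (loss $508k).
$504k: inside the interval → strictly worse (loss $307k).
Count: 6.

6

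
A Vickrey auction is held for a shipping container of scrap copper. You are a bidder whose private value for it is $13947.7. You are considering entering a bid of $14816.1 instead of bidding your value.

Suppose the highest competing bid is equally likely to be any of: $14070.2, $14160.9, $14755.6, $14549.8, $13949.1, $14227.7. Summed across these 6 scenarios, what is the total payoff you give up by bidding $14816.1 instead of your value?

The deviation costs you only when the competing bid falls strictly between $13947.7 and $14816.1; elsewhere both bids give the same outcome.
$14070.2: truthful payoff $0, deviation payoff −$122.5 → loss $122.5.
$14160.9: truthful payoff $0, deviation payoff −$213.2 → loss $213.2.
$14755.6: truthful payoff $0, deviation payoff −$807.9 → loss $807.9.
$14549.8: truthful payoff $0, deviation payoff −$602.1 → loss $602.1.
$13949.1: truthful payoff $0, deviation payoff −$1.4 → loss $1.4.
$14227.7: truthful payoff $0, deviation payoff −$280 → loss $280.
Total loss = $122.5 + $213.2 + $807.9 + $602.1 + $1.4 + $280 = $2027.1.

$2027.1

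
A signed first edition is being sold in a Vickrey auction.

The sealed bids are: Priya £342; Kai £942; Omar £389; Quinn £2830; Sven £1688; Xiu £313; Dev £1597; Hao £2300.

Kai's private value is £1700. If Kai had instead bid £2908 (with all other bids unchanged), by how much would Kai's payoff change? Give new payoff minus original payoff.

The highest bid among the other bidders is £2830; Kai's bid doesn't change that.
Original bid £942: Kai is not highest (top rival bid is £2830); payoff £0.
Alternative bid £2908: Kai is highest, pays the top rival bid £2830; payoff £1700 − £2830 = −£1130.
Change in payoff = −£1130 − (£0) = −£1130.

−£1130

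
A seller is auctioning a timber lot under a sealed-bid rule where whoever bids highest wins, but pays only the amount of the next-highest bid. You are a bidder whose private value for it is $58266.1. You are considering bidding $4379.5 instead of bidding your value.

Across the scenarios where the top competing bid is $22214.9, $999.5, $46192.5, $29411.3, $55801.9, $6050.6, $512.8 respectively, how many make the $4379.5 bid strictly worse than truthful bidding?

The deviation hurts exactly when the highest competing bid lies strictly between $4379.5 and $58266.1 — underbidding then forfeits a profitable win.
$22214.9: inside the interval → strictly worse (loss $36051.2).
$999.5: below both → same outcome either way.
$46192.5: inside the interval → strictly worse (loss $12073.6).
$29411.3: inside the interval → strictly worse (loss $28854.8).
$55801.9: inside the interval → strictly worse (loss $2464.2).
$6050.6: inside the interval → strictly worse (loss $52215.5).
$512.8: below both → same outcome either way.
Count: 5.

5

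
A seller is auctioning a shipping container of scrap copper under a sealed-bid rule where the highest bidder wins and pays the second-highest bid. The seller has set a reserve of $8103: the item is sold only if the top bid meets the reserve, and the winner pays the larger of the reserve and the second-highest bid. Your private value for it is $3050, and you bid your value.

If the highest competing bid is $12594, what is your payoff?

$0

Your bid $3050 is below the highest competing bid $12594, so you lose. Payoff $0.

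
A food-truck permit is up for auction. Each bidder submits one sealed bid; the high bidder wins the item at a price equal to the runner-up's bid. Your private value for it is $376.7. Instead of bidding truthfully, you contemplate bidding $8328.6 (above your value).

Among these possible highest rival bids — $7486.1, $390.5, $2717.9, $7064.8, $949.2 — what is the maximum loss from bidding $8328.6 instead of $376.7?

$7109.4

$7486.1: truthful gives $0, deviation gives −$7109.4 → loss $7109.4.
$390.5: truthful gives $0, deviation gives −$13.8 → loss $13.8.
$2717.9: truthful gives $0, deviation gives −$2341.2 → loss $2341.2.
$7064.8: truthful gives $0, deviation gives −$6688.1 → loss $6688.1.
$949.2: truthful gives $0, deviation gives −$572.5 → loss $572.5.
Maximum loss: $7109.4.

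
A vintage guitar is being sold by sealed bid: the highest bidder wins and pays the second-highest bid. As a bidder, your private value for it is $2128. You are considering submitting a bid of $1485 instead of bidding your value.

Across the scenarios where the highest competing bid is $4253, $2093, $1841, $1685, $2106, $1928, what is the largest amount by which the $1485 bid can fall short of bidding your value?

$4253: same outcome either way → loss $0.
$2093: truthful gives $35, deviation gives $0 → loss $35.
$1841: truthful gives $287, deviation gives $0 → loss $287.
$1685: truthful gives $443, deviation gives $0 → loss $443.
$2106: truthful gives $22, deviation gives $0 → loss $22.
$1928: truthful gives $200, deviation gives $0 → loss $200.
Maximum loss: $443.

$443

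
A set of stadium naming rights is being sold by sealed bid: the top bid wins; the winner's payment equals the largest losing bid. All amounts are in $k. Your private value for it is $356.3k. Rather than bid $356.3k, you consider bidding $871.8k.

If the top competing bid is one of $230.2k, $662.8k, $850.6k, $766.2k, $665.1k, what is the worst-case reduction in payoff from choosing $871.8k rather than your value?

$230.2k: same outcome either way → loss $0k.
$662.8k: truthful gives $0k, deviation gives −$306.5k → loss $306.5k.
$850.6k: truthful gives $0k, deviation gives −$494.3k → loss $494.3k.
$766.2k: truthful gives $0k, deviation gives −$409.9k → loss $409.9k.
$665.1k: truthful gives $0k, deviation gives −$308.8k → loss $308.8k.
Maximum loss: $494.3k.

$494.3k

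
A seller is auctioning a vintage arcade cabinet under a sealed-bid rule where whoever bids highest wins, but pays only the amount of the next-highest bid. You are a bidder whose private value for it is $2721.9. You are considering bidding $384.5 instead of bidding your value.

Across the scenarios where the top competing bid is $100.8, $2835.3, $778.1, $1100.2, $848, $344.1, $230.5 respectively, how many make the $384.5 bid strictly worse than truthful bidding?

The deviation hurts exactly when the highest competing bid lies strictly between $384.5 and $2721.9 — underbidding then forfeits a profitable win.
$100.8: below both → same outcome either way.
$2835.3: above both → same outcome either way.
$778.1: inside the interval → strictly worse (loss $1943.8).
$1100.2: inside the interval → strictly worse (loss $1621.7).
$848: inside the interval → strictly worse (loss $1873.9).
$344.1: below both → same outcome either way.
$230.5: below both → same outcome either way.
Count: 3.

3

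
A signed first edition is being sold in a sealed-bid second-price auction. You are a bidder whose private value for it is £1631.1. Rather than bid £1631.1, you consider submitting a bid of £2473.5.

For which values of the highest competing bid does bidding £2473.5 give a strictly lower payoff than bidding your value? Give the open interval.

If the competing bid is below £1631.1, both bids win at the same price — no difference.
If it is above £2473.5, both bids lose — no difference.
If it lies strictly between £1631.1 and £2473.5, bidding your value loses (payoff 0) while bidding £2473.5 wins at a price above your value (payoff negative).
So the deviation strictly hurts on the open interval (£1631.1, £2473.5).

(£1631.1, £2473.5)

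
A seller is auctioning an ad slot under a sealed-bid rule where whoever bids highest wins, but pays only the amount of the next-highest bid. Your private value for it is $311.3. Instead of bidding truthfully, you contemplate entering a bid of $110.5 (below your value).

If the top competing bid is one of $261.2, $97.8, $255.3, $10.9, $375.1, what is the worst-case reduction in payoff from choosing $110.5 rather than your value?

$56

$261.2: truthful gives $50.1, deviation gives $0 → loss $50.1.
$97.8: same outcome either way → loss $0.
$255.3: truthful gives $56, deviation gives $0 → loss $56.
$10.9: same outcome either way → loss $0.
$375.1: same outcome either way → loss $0.
Maximum loss: $56.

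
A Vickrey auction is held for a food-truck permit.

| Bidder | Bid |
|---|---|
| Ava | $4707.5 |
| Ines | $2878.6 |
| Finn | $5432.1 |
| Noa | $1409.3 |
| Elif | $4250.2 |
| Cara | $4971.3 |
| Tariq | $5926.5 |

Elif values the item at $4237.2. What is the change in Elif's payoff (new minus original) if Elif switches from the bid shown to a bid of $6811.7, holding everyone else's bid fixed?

−$1689.3

The highest bid among the other bidders is $5926.5; Elif's bid doesn't change that.
Original bid $4250.2: Elif is not highest (top rival bid is $5926.5); payoff $0.
Alternative bid $6811.7: Elif is highest, pays the top rival bid $5926.5; payoff $4237.2 − $5926.5 = −$1689.3.
Change in payoff = −$1689.3 − ($0) = −$1689.3.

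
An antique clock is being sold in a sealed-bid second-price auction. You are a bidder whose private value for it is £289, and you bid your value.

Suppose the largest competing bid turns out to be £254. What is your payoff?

Your bid £289 exceeds the highest competing bid £254, so you win.
In a second-price auction the winner pays the second-highest bid, £254.
Payoff = value − price = £289 − £254 = £35.

£35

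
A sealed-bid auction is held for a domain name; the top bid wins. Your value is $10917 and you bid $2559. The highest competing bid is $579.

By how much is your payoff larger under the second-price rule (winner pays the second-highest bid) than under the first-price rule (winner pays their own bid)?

You have the highest bid, so you win under either rule.
Second-price: pay $579 → payoff $10338.
First-price: pay your own bid $2559 → payoff $8358.
Difference = $10338 − ($8358) = $1980.

$1980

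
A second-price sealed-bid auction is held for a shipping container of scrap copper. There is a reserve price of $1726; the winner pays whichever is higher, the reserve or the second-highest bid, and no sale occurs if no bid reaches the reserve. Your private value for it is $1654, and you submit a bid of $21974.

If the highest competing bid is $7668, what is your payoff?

−$6014

Your bid $21974 is the highest and exceeds the reserve.
Price = max(second-highest bid, reserve) = max($7668, $1726) = $7668.
Payoff = $1654 − $7668 = −$6014.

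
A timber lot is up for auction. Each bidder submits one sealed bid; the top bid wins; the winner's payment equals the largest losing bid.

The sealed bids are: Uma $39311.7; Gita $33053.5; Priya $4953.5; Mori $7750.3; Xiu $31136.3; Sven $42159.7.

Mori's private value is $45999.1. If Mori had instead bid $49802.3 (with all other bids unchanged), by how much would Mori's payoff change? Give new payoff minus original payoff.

The highest bid among the other bidders is $42159.7; Mori's bid doesn't change that.
Original bid $7750.3: Mori is not highest (top rival bid is $42159.7); payoff $0.
Alternative bid $49802.3: Mori is highest, pays the top rival bid $42159.7; payoff $45999.1 − $42159.7 = $3839.4.
Change in payoff = $3839.4 − ($0) = $3839.4.

$3839.4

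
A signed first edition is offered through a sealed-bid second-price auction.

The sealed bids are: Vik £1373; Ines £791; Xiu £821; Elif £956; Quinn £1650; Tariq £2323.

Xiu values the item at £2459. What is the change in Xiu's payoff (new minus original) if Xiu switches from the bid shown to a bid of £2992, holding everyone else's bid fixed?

£136

The highest bid among the other bidders is £2323; Xiu's bid doesn't change that.
Original bid £821: Xiu is not highest (top rival bid is £2323); payoff £0.
Alternative bid £2992: Xiu is highest, pays the top rival bid £2323; payoff £2459 − £2323 = £136.
Change in payoff = £136 − (£0) = £136.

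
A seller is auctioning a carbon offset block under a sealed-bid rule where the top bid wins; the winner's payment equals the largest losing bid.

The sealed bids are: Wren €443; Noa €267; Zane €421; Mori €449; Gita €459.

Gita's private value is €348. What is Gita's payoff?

−€101

Highest bid: Gita at €459, so Gita wins.
Second-highest bid: Mori at €449 — that is the price the winner pays.
Gita's payoff = value − price = €348 − €449 = −€101.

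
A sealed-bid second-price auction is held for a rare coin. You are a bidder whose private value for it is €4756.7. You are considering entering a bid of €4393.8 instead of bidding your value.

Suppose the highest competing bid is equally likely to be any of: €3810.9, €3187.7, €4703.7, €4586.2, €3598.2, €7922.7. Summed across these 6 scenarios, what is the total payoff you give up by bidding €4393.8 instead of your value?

€223.5

The deviation costs you only when the competing bid falls strictly between €4393.8 and €4756.7; elsewhere both bids give the same outcome.
€3810.9: outcomes coincide → loss €0.
€3187.7: outcomes coincide → loss €0.
€4703.7: truthful payoff €53, deviation payoff €0 → loss €53.
€4586.2: truthful payoff €170.5, deviation payoff €0 → loss €170.5.
€3598.2: outcomes coincide → loss €0.
€7922.7: outcomes coincide → loss €0.
Total loss = €53 + €170.5 = €223.5.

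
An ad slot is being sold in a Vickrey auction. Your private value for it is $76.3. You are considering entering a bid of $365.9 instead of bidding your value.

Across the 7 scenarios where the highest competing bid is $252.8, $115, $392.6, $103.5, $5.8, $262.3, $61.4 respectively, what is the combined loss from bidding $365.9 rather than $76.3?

$428.4

The deviation costs you only when the competing bid falls strictly between $76.3 and $365.9; elsewhere both bids give the same outcome.
$252.8: truthful payoff $0, deviation payoff −$176.5 → loss $176.5.
$115: truthful payoff $0, deviation payoff −$38.7 → loss $38.7.
$392.6: outcomes coincide → loss $0.
$103.5: truthful payoff $0, deviation payoff −$27.2 → loss $27.2.
$5.8: outcomes coincide → loss $0.
$262.3: truthful payoff $0, deviation payoff −$186 → loss $186.
$61.4: outcomes coincide → loss $0.
Total loss = $176.5 + $38.7 + $27.2 + $186 = $428.4.
Truthful bidding weakly dominates here: raising your bid can only win items priced above your value, and lowering it can only forfeit items priced below.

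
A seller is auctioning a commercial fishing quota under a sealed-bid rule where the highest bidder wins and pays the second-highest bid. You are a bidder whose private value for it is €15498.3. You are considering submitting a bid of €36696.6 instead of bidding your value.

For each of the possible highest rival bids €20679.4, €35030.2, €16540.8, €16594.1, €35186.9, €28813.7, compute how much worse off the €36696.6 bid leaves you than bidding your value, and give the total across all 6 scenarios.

The deviation costs you only when the competing bid falls strictly between €15498.3 and €36696.6; elsewhere both bids give the same outcome.
€20679.4: truthful payoff €0, deviation payoff −€5181.1 → loss €5181.1.
€35030.2: truthful payoff €0, deviation payoff −€19531.9 → loss €19531.9.
€16540.8: truthful payoff €0, deviation payoff −€1042.5 → loss €1042.5.
€16594.1: truthful payoff €0, deviation payoff −€1095.8 → loss €1095.8.
€35186.9: truthful payoff €0, deviation payoff −€19688.6 → loss €19688.6.
€28813.7: truthful payoff €0, deviation payoff −€13315.4 → loss €13315.4.
Total loss = €5181.1 + €19531.9 + €1042.5 + €1095.8 + €19688.6 + €13315.4 = €59855.3.
Truthful bidding weakly dominates here: raising your bid can only win items priced above your value, and lowering it can only forfeit items priced below.

€59855.3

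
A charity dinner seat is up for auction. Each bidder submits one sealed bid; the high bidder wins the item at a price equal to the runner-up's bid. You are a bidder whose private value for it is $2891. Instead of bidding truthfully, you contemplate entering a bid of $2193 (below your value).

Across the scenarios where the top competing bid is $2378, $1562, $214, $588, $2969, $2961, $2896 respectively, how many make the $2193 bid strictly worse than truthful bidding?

1

The deviation hurts exactly when the highest competing bid lies strictly between $2193 and $2891 — underbidding then forfeits a profitable win.
$2378: inside the interval → strictly worse (loss $513).
$1562: below both → same outcome either way.
$214: below both → same outcome either way.
$588: below both → same outcome either way.
$2969: above both → same outcome either way.
$2961: above both → same outcome either way.
$2896: above both → same outcome either way.
Count: 1.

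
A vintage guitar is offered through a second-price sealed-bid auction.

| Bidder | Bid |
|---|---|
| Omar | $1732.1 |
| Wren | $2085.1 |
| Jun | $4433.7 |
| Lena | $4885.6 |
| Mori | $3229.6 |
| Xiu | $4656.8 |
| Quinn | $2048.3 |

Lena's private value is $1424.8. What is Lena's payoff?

−$3232

Highest bid: Lena at $4885.6, so Lena wins.
Second-highest bid: Xiu at $4656.8 — that is the price the winner pays.
Lena's payoff = value − price = $1424.8 − $4656.8 = −$3232.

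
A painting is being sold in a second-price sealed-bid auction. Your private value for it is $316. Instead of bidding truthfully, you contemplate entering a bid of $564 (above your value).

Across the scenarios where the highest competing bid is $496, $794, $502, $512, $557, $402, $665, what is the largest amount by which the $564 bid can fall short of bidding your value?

$496: truthful gives $0, deviation gives −$180 → loss $180.
$794: same outcome either way → loss $0.
$502: truthful gives $0, deviation gives −$186 → loss $186.
$512: truthful gives $0, deviation gives −$196 → loss $196.
$557: truthful gives $0, deviation gives −$241 → loss $241.
$402: truthful gives $0, deviation gives −$86 → loss $86.
$665: same outcome either way → loss $0.
Maximum loss: $241.

$241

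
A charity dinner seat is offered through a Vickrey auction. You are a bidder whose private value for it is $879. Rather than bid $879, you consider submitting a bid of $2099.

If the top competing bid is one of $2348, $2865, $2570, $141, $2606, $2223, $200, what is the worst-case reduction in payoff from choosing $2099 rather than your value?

$0

$2348: same outcome either way → loss $0.
$2865: same outcome either way → loss $0.
$2570: same outcome either way → loss $0.
$141: same outcome either way → loss $0.
$2606: same outcome either way → loss $0.
$2223: same outcome either way → loss $0.
$200: same outcome either way → loss $0.
Maximum loss: $0.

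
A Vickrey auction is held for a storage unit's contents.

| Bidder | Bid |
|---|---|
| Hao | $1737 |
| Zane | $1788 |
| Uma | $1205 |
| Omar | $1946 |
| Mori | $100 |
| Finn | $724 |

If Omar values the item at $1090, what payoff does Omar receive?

Highest bid: Omar at $1946, so Omar wins.
Second-highest bid: Zane at $1788 — that is the price the winner pays.
Omar's payoff = value − price = $1090 − $1788 = −$698.

−$698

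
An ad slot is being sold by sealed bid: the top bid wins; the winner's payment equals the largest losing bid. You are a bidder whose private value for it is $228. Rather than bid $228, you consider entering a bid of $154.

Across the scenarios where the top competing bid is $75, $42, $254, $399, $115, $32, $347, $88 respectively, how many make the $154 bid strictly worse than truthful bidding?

0

The deviation hurts exactly when the highest competing bid lies strictly between $154 and $228 — underbidding then forfeits a profitable win.
$75: below both → same outcome either way.
$42: below both → same outcome either way.
$254: above both → same outcome either way.
$399: above both → same outcome either way.
$115: below both → same outcome either way.
$32: below both → same outcome either way.
$347: above both → same outcome either way.
$88: below both → same outcome either way.
Count: 0.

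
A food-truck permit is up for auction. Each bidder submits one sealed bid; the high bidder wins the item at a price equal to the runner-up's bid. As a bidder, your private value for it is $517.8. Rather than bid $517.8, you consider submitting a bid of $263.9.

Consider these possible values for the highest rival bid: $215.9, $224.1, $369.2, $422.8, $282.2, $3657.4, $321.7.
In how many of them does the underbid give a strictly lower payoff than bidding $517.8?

The deviation hurts exactly when the highest competing bid lies strictly between $263.9 and $517.8 — underbidding then forfeits a profitable win.
$215.9: below both → same outcome either way.
$224.1: below both → same outcome either way.
$369.2: inside the interval → strictly worse (loss $148.6).
$422.8: inside the interval → strictly worse (loss $95).
$282.2: inside the interval → strictly worse (loss $235.6).
$3657.4: above both → same outcome either way.
$321.7: inside the interval → strictly worse (loss $196.1).
Count: 4.

4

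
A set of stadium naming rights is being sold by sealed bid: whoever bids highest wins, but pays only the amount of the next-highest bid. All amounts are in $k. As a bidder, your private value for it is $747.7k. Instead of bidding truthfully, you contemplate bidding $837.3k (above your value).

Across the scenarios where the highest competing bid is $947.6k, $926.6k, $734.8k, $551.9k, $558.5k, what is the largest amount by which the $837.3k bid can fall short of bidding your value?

$0k

$947.6k: same outcome either way → loss $0k.
$926.6k: same outcome either way → loss $0k.
$734.8k: same outcome either way → loss $0k.
$551.9k: same outcome either way → loss $0k.
$558.5k: same outcome either way → loss $0k.
Maximum loss: $0k.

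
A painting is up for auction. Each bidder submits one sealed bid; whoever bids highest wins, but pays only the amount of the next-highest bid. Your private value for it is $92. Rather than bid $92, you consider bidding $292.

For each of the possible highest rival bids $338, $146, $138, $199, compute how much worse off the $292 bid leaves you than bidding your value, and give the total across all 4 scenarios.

$207

The deviation costs you only when the competing bid falls strictly between $92 and $292; elsewhere both bids give the same outcome.
$338: outcomes coincide → loss $0.
$146: truthful payoff $0, deviation payoff −$54 → loss $54.
$138: truthful payoff $0, deviation payoff −$46 → loss $46.
$199: truthful payoff $0, deviation payoff −$107 → loss $107.
Total loss = $54 + $46 + $107 = $207.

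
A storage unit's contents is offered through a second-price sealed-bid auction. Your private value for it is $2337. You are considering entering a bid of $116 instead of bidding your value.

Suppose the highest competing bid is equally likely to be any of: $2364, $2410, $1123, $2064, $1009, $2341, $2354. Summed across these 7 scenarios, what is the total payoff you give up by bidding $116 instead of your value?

The deviation costs you only when the competing bid falls strictly between $116 and $2337; elsewhere both bids give the same outcome.
$2364: outcomes coincide → loss $0.
$2410: outcomes coincide → loss $0.
$1123: truthful payoff $1214, deviation payoff $0 → loss $1214.
$2064: truthful payoff $273, deviation payoff $0 → loss $273.
$1009: truthful payoff $1328, deviation payoff $0 → loss $1328.
$2341: outcomes coincide → loss $0.
$2354: outcomes coincide → loss $0.
Total loss = $1214 + $273 + $1328 = $2815.

$2815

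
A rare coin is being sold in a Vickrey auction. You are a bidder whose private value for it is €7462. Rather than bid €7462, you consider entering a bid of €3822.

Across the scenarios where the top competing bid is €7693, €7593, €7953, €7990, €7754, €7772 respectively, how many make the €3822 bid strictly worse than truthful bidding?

The deviation hurts exactly when the highest competing bid lies strictly between €3822 and €7462 — underbidding then forfeits a profitable win.
€7693: above both → same outcome either way.
€7593: above both → same outcome either way.
€7953: above both → same outcome either way.
€7990: above both → same outcome either way.
€7754: above both → same outcome either way.
€7772: above both → same outcome either way.
Count: 0.

0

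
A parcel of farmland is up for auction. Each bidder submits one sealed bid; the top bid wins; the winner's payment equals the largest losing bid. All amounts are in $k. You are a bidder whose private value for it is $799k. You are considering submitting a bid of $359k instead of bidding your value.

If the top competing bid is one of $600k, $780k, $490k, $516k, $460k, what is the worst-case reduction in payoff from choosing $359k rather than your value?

$600k: truthful gives $199k, deviation gives $0k → loss $199k.
$780k: truthful gives $19k, deviation gives $0k → loss $19k.
$490k: truthful gives $309k, deviation gives $0k → loss $309k.
$516k: truthful gives $283k, deviation gives $0k → loss $283k.
$460k: truthful gives $339k, deviation gives $0k → loss $339k.
Maximum loss: $339k.

$339k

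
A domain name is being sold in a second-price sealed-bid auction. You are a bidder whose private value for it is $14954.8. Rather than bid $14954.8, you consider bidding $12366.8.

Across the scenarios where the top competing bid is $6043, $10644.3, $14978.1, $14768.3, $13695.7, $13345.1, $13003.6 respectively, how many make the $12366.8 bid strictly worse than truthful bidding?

4

The deviation hurts exactly when the highest competing bid lies strictly between $12366.8 and $14954.8 — underbidding then forfeits a profitable win.
$6043: below both → same outcome either way.
$10644.3: below both → same outcome either way.
$14978.1: above both → same outcome either way.
$14768.3: inside the interval → strictly worse (loss $186.5).
$13695.7: inside the interval → strictly worse (loss $1259.1).
$13345.1: inside the interval → strictly worse (loss $1609.7).
$13003.6: inside the interval → strictly worse (loss $1951.2).
Count: 4.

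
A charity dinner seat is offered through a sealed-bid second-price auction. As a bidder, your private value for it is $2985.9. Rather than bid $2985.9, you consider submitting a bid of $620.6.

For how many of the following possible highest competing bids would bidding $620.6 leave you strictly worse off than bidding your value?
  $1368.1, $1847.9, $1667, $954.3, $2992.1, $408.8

4

The deviation hurts exactly when the highest competing bid lies strictly between $620.6 and $2985.9 — underbidding then forfeits a profitable win.
$1368.1: inside the interval → strictly worse (loss $1617.8).
$1847.9: inside the interval → strictly worse (loss $1138).
$1667: inside the interval → strictly worse (loss $1318.9).
$954.3: inside the interval → strictly worse (loss $2031.6).
$2992.1: above both → same outcome either way.
$408.8: below both → same outcome either way.
Count: 4.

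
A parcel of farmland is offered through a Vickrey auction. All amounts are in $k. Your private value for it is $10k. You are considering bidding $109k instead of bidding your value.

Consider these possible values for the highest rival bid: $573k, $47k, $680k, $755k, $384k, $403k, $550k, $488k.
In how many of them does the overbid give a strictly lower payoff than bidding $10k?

1

The deviation hurts exactly when the highest competing bid lies strictly between $10k and $109k — overbidding then wins at a price above your value.
$573k: above both → same outcome either way.
$47k: inside the interval → strictly worse (loss $37k).
$680k: above both → same outcome either way.
$755k: above both → same outcome either way.
$384k: above both → same outcome either way.
$403k: above both → same outcome either way.
$550k: above both → same outcome either way.
$488k: above both → same outcome either way.
Count: 1.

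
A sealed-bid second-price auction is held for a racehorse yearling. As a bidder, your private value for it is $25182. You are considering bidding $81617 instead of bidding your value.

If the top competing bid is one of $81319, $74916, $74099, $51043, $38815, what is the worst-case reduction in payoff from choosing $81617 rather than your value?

$81319: truthful gives $0, deviation gives −$56137 → loss $56137.
$74916: truthful gives $0, deviation gives −$49734 → loss $49734.
$74099: truthful gives $0, deviation gives −$48917 → loss $48917.
$51043: truthful gives $0, deviation gives −$25861 → loss $25861.
$38815: truthful gives $0, deviation gives −$13633 → loss $13633.
Maximum loss: $56137.

$56137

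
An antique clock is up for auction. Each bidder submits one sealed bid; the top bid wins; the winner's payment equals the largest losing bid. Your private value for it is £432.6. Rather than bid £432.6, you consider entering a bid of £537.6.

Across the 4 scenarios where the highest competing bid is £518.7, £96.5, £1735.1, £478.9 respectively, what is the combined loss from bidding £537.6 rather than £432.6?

£132.4

The deviation costs you only when the competing bid falls strictly between £432.6 and £537.6; elsewhere both bids give the same outcome.
£518.7: truthful payoff £0, deviation payoff −£86.1 → loss £86.1.
£96.5: outcomes coincide → loss £0.
£1735.1: outcomes coincide → loss £0.
£478.9: truthful payoff £0, deviation payoff −£46.3 → loss £46.3.
Total loss = £86.1 + £46.3 = £132.4.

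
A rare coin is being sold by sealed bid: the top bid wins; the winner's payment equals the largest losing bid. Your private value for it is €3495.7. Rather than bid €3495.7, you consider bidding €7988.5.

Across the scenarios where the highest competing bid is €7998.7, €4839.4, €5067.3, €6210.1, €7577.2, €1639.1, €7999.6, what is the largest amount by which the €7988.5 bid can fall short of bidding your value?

€7998.7: same outcome either way → loss €0.
€4839.4: truthful gives €0, deviation gives −€1343.7 → loss €1343.7.
€5067.3: truthful gives €0, deviation gives −€1571.6 → loss €1571.6.
€6210.1: truthful gives €0, deviation gives −€2714.4 → loss €2714.4.
€7577.2: truthful gives €0, deviation gives −€4081.5 → loss €4081.5.
€1639.1: same outcome either way → loss €0.
€7999.6: same outcome either way → loss €0.
Maximum loss: €4081.5.

€4081.5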